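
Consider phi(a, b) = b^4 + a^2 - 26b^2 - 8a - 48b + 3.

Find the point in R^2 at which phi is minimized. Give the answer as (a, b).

(4, 4)

phi(a,b) separates as P(a) + Q(b) + 3, so its minimum is min P + min Q + 3.
P'(a) = 2a - 8 vanishes at a ∈ {4}; Q'(b) = 4(b - 4)(b + 1)(b + 3) vanishes at b ∈ {-3, -1, 4}.
Local minima of P (where P''>0): P(4)=-16. Local minima of Q: Q(-3)=-9, Q(4)=-352.
So the global minimum of phi is P(4) + Q(4) + 3 = -16 − 352 + 3 = -365, attained at (4, 4).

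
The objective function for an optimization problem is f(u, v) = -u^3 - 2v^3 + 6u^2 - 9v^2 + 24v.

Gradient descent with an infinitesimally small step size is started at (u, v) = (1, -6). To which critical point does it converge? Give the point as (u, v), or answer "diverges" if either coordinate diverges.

f is separable, so gradient descent decouples: u follows -∂f/∂u, v follows -∂f/∂v.
∂f/∂u = -3u(u - 4); at u=1 this is 9, so u decreases.
∂f/∂v = -6(v - 1)(v + 4); at v=-6 this is -84, so v increases.
u converges to its nearest critical value 0 (a local min of the u-part); v converges to -4. The iterate converges to (0, -4).

(0, -4)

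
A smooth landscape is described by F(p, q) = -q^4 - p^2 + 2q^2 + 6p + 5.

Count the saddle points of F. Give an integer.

F separates as a function of p plus a function of q, so ∇F=0 decouples.
∂F/∂p = -2(p - 3) = 0 at p ∈ {3}; ∂F/∂q = -4q(q - 1)(q + 1) = 0 at q ∈ {-1, 0, 1}.
The Hessian is diagonal: diag(F_pp, F_qq). Second derivatives: F_pp(3)=-2; F_qq(-1)=-8, F_qq(0)=4, F_qq(1)=-8.
Saddle points occur where the two diagonal entries have opposite signs: (3, 0). Count: 1.

1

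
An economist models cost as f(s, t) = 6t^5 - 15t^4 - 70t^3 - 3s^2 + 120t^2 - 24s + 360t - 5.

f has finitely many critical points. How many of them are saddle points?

f separates as a function of s plus a function of t, so ∇f=0 decouples.
∂f/∂s = -6(s + 4) = 0 at s ∈ {-4}; ∂f/∂t = 30(t - 3)(t - 2)(t + 1)(t + 2) = 0 at t ∈ {-2, -1, 2, 3}.
The Hessian is diagonal: diag(f_ss, f_tt). Second derivatives: f_ss(-4)=-6; f_tt(-2)=-600, f_tt(-1)=360, f_tt(2)=-360, f_tt(3)=600.
Saddle points occur where the two diagonal entries have opposite signs: (-4, -1), (-4, 3). Count: 2.

2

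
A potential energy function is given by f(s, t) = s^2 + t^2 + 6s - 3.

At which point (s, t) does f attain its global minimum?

(-3, 0)

f(s,t) separates as P(s) + Q(t) − 3, so its minimum is min P + min Q − 3.
P'(s) = 2s + 6 vanishes at s ∈ {-3}; Q'(t) = 2t vanishes at t ∈ {0}.
Local minima of P (where P''>0): P(-3)=-9. Local minima of Q: Q(0)=0.
So the global minimum of f is P(-3) + Q(0) − 3 = -9 + 0 − 3 = -12, attained at (-3, 0).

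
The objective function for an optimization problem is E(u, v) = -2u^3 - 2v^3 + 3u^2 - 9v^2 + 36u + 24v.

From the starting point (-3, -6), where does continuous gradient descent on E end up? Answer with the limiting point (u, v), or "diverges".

E is separable, so gradient descent decouples: u follows -∂E/∂u, v follows -∂E/∂v.
∂E/∂u = -6(u - 3)(u + 2); at u=-3 this is -36, so u increases.
∂E/∂v = -6(v - 1)(v + 4); at v=-6 this is -84, so v increases.
u converges to its nearest critical value -2 (a local min of the u-part); v converges to -4. The iterate converges to (-2, -4).

(-2, -4)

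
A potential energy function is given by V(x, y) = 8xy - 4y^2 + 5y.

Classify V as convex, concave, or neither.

V is quadratic, so its Hessian is the constant matrix H = [[0, 8], [8, -8]].
det(H) = -64, tr(H) = -8.
det(H) < 0, so H is indefinite: neither convex nor concave.

neither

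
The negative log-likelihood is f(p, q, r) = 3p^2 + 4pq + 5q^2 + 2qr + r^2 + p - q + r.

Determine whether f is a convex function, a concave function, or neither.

convex

f is quadratic, so its Hessian is the constant matrix H = [[6, 4, 0], [4, 10, 2], [0, 2, 2]].
Leading principal minors: 6, 44, 64.
All positive ⇒ H ≻ 0 ⇒ convex.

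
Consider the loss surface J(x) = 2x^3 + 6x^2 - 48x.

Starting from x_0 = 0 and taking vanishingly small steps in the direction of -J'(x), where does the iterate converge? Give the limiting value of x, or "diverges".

2

J'(x) = 6(x - 2)(x + 4), so J'(0) = -48.
Gradient descent moves in the -J' direction, i.e. x is increasing.
The nearest critical point in that direction is x = 2, where J'' = 36 > 0 (a local minimum). The iterate converges there.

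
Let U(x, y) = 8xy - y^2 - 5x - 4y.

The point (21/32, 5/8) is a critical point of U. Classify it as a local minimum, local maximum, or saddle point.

The Hessian of U is constant: H = [[0, 8], [8, -2]].
det(H) = 0·(-2) − 8² = -64.
Since det(H) < 0, H is indefinite and the critical point is a saddle point.

saddle point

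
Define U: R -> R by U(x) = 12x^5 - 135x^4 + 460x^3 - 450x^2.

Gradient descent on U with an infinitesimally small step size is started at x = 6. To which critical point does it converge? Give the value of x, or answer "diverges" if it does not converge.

U'(x) = 60x(x - 5)(x - 3)(x - 1), so U'(6) = 5400.
Gradient descent moves in the -U' direction, i.e. x is decreasing.
The nearest critical point in that direction is x = 5, where U'' = 2400 > 0 (a local minimum). The iterate converges there.

5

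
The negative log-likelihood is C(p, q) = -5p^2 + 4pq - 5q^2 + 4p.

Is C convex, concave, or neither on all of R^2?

C is quadratic, so its Hessian is the constant matrix H = [[-10, 4], [4, -10]].
det(H) = 84, tr(H) = -20.
det(H) > 0 and tr(H) < 0, so H is negative definite everywhere: concave.

concave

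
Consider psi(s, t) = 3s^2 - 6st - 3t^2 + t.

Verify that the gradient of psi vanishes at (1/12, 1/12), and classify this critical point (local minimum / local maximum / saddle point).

∇psi = (6s - 6t, -6s - 6t + 1); substituting (1/12, 1/12) gives ∇psi = (0, 0), so (1/12, 1/12) is indeed a critical point.
The Hessian of psi is constant: H = [[6, -6], [-6, -6]].
det(H) = 6·(-6) − (-6)² = -72.
Since det(H) < 0, H is indefinite and the critical point is a saddle point.

saddle point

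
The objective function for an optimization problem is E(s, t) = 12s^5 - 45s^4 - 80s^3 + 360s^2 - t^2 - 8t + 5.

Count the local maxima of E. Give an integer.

2

E separates as a function of s plus a function of t, so ∇E=0 decouples.
∂E/∂s = 60s(s - 3)(s - 2)(s + 2) = 0 at s ∈ {-2, 0, 2, 3}; ∂E/∂t = -2(t + 4) = 0 at t ∈ {-4}.
The Hessian is diagonal: diag(E_ss, E_tt). Second derivatives: E_ss(-2)=-2400, E_ss(0)=720, E_ss(2)=-480, E_ss(3)=900; E_tt(-4)=-2.
Local maxima occur where both diagonal entries negative: (-2, -4), (2, -4). Count: 2.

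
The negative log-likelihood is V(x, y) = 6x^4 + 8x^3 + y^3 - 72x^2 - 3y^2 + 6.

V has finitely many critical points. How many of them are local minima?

2

V separates as a function of x plus a function of y, so ∇V=0 decouples.
∂V/∂x = 24x(x - 2)(x + 3) = 0 at x ∈ {-3, 0, 2}; ∂V/∂y = 3y(y - 2) = 0 at y ∈ {0, 2}.
The Hessian is diagonal: diag(V_xx, V_yy). Second derivatives: V_xx(-3)=360, V_xx(0)=-144, V_xx(2)=240; V_yy(0)=-6, V_yy(2)=6.
Local minima occur where both diagonal entries positive: (-3, 2), (2, 2). Count: 2.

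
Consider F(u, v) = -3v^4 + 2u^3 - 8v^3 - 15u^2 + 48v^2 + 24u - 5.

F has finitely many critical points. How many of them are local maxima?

2

F separates as a function of u plus a function of v, so ∇F=0 decouples.
∂F/∂u = 6(u - 4)(u - 1) = 0 at u ∈ {1, 4}; ∂F/∂v = -12v(v - 2)(v + 4) = 0 at v ∈ {-4, 0, 2}.
The Hessian is diagonal: diag(F_uu, F_vv). Second derivatives: F_uu(1)=-18, F_uu(4)=18; F_vv(-4)=-288, F_vv(0)=96, F_vv(2)=-144.
Local maxima occur where both diagonal entries negative: (1, -4), (1, 2). Count: 2.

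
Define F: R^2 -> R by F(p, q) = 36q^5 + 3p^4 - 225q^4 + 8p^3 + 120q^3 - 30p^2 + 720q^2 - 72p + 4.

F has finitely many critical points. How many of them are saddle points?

F separates as a function of p plus a function of q, so ∇F=0 decouples.
∂F/∂p = 12(p - 2)(p + 1)(p + 3) = 0 at p ∈ {-3, -1, 2}; ∂F/∂q = 180q(q - 4)(q - 2)(q + 1) = 0 at q ∈ {-1, 0, 2, 4}.
The Hessian is diagonal: diag(F_pp, F_qq). Second derivatives: F_pp(-3)=120, F_pp(-1)=-72, F_pp(2)=180; F_qq(-1)=-2700, F_qq(0)=1440, F_qq(2)=-2160, F_qq(4)=7200.
Saddle points occur where the two diagonal entries have opposite signs: (-3, -1), (-3, 2), (-1, 0), (-1, 4), (2, -1), (2, 2). Count: 6.

6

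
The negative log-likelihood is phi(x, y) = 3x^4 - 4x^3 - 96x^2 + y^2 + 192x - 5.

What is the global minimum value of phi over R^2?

-1285

phi(x,y) separates as P(x) + Q(y) − 5, so its minimum is min P + min Q − 5.
P'(x) = 12(x - 4)(x - 1)(x + 4) vanishes at x ∈ {-4, 1, 4}; Q'(y) = 2y vanishes at y ∈ {0}.
Local minima of P (where P''>0): P(-4)=-1280, P(4)=-256. Local minima of Q: Q(0)=0.
So the global minimum of phi is P(-4) + Q(0) − 5 = -1280 + 0 − 5 = -1285, attained at (-4, 0).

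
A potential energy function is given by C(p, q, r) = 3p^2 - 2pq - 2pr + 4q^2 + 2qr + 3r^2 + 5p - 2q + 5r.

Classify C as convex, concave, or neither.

convex

C is quadratic, so its Hessian is the constant matrix H = [[6, -2, -2], [-2, 8, 2], [-2, 2, 6]].
Leading principal minors: 6, 44, 224.
All positive ⇒ H ≻ 0 ⇒ convex.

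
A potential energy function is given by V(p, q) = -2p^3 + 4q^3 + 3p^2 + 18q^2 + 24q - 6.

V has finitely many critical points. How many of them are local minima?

V separates as a function of p plus a function of q, so ∇V=0 decouples.
∂V/∂p = -6p(p - 1) = 0 at p ∈ {0, 1}; ∂V/∂q = 12(q + 1)(q + 2) = 0 at q ∈ {-2, -1}.
The Hessian is diagonal: diag(V_pp, V_qq). Second derivatives: V_pp(0)=6, V_pp(1)=-6; V_qq(-2)=-12, V_qq(-1)=12.
Local minima occur where both diagonal entries positive: (0, -1). Count: 1.

1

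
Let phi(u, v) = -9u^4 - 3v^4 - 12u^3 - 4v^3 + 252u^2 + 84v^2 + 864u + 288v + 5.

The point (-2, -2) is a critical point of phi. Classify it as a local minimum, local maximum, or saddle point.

local minimum

The mixed partial ∂²phi/∂u∂v is 0, so the Hessian at any point is diag(phi_uu, phi_vv) = diag(36(-3u^2 - 2u + 14), 12(-3v^2 - 2v + 14)).
At (-2, -2): H = diag(216, 72).
Both eigenvalues are positive, so H is positive definite: a local minimum.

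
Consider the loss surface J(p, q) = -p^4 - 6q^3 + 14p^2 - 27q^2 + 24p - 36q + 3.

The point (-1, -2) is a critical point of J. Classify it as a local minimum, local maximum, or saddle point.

local minimum

The mixed partial ∂²J/∂p∂q is 0, so the Hessian at any point is diag(J_pp, J_qq) = diag(4(-3p^2 + 7), -18(2q + 3)).
At (-1, -2): H = diag(16, 18).
Both eigenvalues are positive, so H is positive definite: a local minimum.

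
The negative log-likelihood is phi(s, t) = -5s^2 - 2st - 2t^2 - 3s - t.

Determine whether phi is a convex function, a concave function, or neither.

concave

phi is quadratic, so its Hessian is the constant matrix H = [[-10, -2], [-2, -4]].
det(H) = 36, tr(H) = -14.
det(H) > 0 and tr(H) < 0, so H is negative definite everywhere: concave.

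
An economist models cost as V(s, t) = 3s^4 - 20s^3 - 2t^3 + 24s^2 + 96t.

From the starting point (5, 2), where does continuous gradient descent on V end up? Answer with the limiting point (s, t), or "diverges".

(4, -4)

V is separable, so gradient descent decouples: s follows -∂V/∂s, t follows -∂V/∂t.
∂V/∂s = 12s(s - 4)(s - 1); at s=5 this is 240, so s decreases.
∂V/∂t = -6(t - 4)(t + 4); at t=2 this is 72, so t decreases.
s converges to its nearest critical value 4 (a local min of the s-part); t converges to -4. The iterate converges to (4, -4).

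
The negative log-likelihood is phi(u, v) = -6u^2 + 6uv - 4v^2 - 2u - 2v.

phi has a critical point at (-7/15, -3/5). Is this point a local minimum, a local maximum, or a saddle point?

local maximum

The Hessian of phi is constant: H = [[-12, 6], [6, -8]].
det(H) = (-12)·(-8) − 6² = 60.
det(H) > 0 and tr(H) = -20 < 0, so H is negative definite and the point is a local maximum.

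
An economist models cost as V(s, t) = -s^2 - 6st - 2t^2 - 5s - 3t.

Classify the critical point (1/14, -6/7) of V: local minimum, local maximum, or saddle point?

The Hessian of V is constant: H = [[-2, -6], [-6, -4]].
det(H) = (-2)·(-4) − (-6)² = -28.
Since det(H) < 0, H is indefinite and the critical point is a saddle point.

saddle point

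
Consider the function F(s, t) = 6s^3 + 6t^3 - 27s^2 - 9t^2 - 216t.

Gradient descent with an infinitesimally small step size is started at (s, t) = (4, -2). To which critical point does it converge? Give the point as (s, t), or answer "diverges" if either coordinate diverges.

F is separable, so gradient descent decouples: s follows -∂F/∂s, t follows -∂F/∂t.
∂F/∂s = 18s(s - 3); at s=4 this is 72, so s decreases.
∂F/∂t = 18(t - 4)(t + 3); at t=-2 this is -108, so t increases.
s converges to its nearest critical value 3 (a local min of the s-part); t converges to 4. The iterate converges to (3, 4).

(3, 4)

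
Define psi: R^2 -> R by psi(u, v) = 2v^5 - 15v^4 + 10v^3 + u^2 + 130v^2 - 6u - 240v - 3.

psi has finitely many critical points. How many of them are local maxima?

0

psi separates as a function of u plus a function of v, so ∇psi=0 decouples.
∂psi/∂u = 2(u - 3) = 0 at u ∈ {3}; ∂psi/∂v = 10(v - 4)(v - 3)(v - 1)(v + 2) = 0 at v ∈ {-2, 1, 3, 4}.
The Hessian is diagonal: diag(psi_uu, psi_vv). Second derivatives: psi_uu(3)=2; psi_vv(-2)=-900, psi_vv(1)=180, psi_vv(3)=-100, psi_vv(4)=180.
Local maxima occur where both diagonal entries negative: none. Count: 0.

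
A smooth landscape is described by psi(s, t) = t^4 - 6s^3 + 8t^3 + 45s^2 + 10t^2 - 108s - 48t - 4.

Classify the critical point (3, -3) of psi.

local maximum

The mixed partial ∂²psi/∂s∂t is 0, so the Hessian at any point is diag(psi_ss, psi_tt) = diag(18(-2s + 5), 4(3t^2 + 12t + 5)).
At (3, -3): H = diag(-18, -16).
Both eigenvalues are negative, so H is negative definite: a local maximum.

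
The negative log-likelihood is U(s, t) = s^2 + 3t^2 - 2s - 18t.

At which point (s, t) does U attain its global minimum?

U(s,t) separates as P(s) + Q(t), so its minimum is min P + min Q.
P'(s) = 2s - 2 vanishes at s ∈ {1}; Q'(t) = 6(t - 3) vanishes at t ∈ {3}.
Local minima of P (where P''>0): P(1)=-1. Local minima of Q: Q(3)=-27.
So the global minimum of U is P(1) + Q(3) = -1 − 27 = -28, attained at (1, 3).

(1, 3)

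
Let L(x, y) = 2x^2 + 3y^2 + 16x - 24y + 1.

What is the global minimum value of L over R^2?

-79

L(x,y) separates as P(x) + Q(y) + 1, so its minimum is min P + min Q + 1.
P'(x) = 4x + 16 vanishes at x ∈ {-4}; Q'(y) = 6y - 24 vanishes at y ∈ {4}.
Local minima of P (where P''>0): P(-4)=-32. Local minima of Q: Q(4)=-48.
So the global minimum of L is P(-4) + Q(4) + 1 = -32 − 48 + 1 = -79, attained at (-4, 4).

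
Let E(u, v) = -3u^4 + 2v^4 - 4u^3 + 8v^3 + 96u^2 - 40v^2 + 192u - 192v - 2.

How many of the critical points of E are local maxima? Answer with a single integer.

E separates as a function of u plus a function of v, so ∇E=0 decouples.
∂E/∂u = -12(u - 4)(u + 1)(u + 4) = 0 at u ∈ {-4, -1, 4}; ∂E/∂v = 8(v - 3)(v + 2)(v + 4) = 0 at v ∈ {-4, -2, 3}.
The Hessian is diagonal: diag(E_uu, E_vv). Second derivatives: E_uu(-4)=-288, E_uu(-1)=180, E_uu(4)=-480; E_vv(-4)=112, E_vv(-2)=-80, E_vv(3)=280.
Local maxima occur where both diagonal entries negative: (-4, -2), (4, -2). Count: 2.

2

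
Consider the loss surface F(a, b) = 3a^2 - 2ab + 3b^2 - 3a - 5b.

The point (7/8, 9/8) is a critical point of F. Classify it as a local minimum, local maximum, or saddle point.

local minimum

The Hessian of F is constant: H = [[6, -2], [-2, 6]].
det(H) = 6·6 − (-2)² = 32.
det(H) > 0 and tr(H) = 12 > 0, so H is positive definite and the point is a local minimum.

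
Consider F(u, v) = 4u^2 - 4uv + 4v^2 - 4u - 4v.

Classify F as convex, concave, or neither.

convex

F is quadratic, so its Hessian is the constant matrix H = [[8, -4], [-4, 8]].
det(H) = 48, tr(H) = 16.
det(H) > 0 and tr(H) > 0, so H is positive definite everywhere: convex.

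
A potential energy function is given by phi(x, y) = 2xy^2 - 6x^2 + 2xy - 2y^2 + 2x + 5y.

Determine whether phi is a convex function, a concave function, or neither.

neither

The term 2xy^2 is cubic, so the Hessian is not constant.
∂²phi/∂y² = 4x - 4, which takes both signs as x varies (negative for sufficiently negative x). A diagonal entry of the Hessian changing sign means the Hessian is neither positive- nor negative-semidefinite on all of R^2.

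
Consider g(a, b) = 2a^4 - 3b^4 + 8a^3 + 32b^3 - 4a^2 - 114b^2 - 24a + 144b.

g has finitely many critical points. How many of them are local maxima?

g separates as a function of a plus a function of b, so ∇g=0 decouples.
∂g/∂a = 8(a - 1)(a + 1)(a + 3) = 0 at a ∈ {-3, -1, 1}; ∂g/∂b = -12(b - 4)(b - 3)(b - 1) = 0 at b ∈ {1, 3, 4}.
The Hessian is diagonal: diag(g_aa, g_bb). Second derivatives: g_aa(-3)=64, g_aa(-1)=-32, g_aa(1)=64; g_bb(1)=-72, g_bb(3)=24, g_bb(4)=-36.
Local maxima occur where both diagonal entries negative: (-1, 1), (-1, 4). Count: 2.

2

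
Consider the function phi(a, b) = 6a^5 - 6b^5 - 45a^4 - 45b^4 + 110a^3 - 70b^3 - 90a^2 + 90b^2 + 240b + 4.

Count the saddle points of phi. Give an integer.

phi separates as a function of a plus a function of b, so ∇phi=0 decouples.
∂phi/∂a = 30a(a - 3)(a - 2)(a - 1) = 0 at a ∈ {0, 1, 2, 3}; ∂phi/∂b = -30(b - 1)(b + 1)(b + 2)(b + 4) = 0 at b ∈ {-4, -2, -1, 1}.
The Hessian is diagonal: diag(phi_aa, phi_bb). Second derivatives: phi_aa(0)=-180, phi_aa(1)=60, phi_aa(2)=-60, phi_aa(3)=180; phi_bb(-4)=900, phi_bb(-2)=-180, phi_bb(-1)=180, phi_bb(1)=-900.
Saddle points occur where the two diagonal entries have opposite signs: (0, -4), (0, -1), (1, -2), (1, 1), (2, -4), (2, -1), (3, -2), (3, 1). Count: 8.

8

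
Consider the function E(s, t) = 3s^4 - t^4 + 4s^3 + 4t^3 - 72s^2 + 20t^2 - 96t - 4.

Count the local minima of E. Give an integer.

E separates as a function of s plus a function of t, so ∇E=0 decouples.
∂E/∂s = 12s(s - 3)(s + 4) = 0 at s ∈ {-4, 0, 3}; ∂E/∂t = -4(t - 4)(t - 2)(t + 3) = 0 at t ∈ {-3, 2, 4}.
The Hessian is diagonal: diag(E_ss, E_tt). Second derivatives: E_ss(-4)=336, E_ss(0)=-144, E_ss(3)=252; E_tt(-3)=-140, E_tt(2)=40, E_tt(4)=-56.
Local minima occur where both diagonal entries positive: (-4, 2), (3, 2). Count: 2.

2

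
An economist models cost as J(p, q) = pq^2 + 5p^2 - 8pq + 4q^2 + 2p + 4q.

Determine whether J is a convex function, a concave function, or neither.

The term pq^2 is cubic, so the Hessian is not constant.
∂²J/∂q² = 2p + 8, which takes both signs as p varies (negative for sufficiently negative p). A diagonal entry of the Hessian changing sign means the Hessian is neither positive- nor negative-semidefinite on all of R^2.

neither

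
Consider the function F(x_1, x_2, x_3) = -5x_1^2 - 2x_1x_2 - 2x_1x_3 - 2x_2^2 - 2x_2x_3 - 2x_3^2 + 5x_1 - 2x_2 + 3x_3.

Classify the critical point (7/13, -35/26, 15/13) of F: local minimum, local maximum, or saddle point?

local maximum

The Hessian is constant: H = [[-10, -2, -2], [-2, -4, -2], [-2, -2, -4]].
Leading principal minors: Δ₁ = -10, Δ₂ = 36, Δ₃ = -104.
The minors alternate sign starting negative (−, +, −), so H is negative definite: a local maximum.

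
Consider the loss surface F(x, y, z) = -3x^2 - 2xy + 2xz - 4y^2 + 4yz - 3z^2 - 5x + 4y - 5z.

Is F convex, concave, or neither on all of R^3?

F is quadratic, so its Hessian is the constant matrix H = [[-6, -2, 2], [-2, -8, 4], [2, 4, -6]].
Leading principal minors: -6, 44, -168.
Signs alternate −, +, − ⇒ H ≺ 0 ⇒ concave.

concave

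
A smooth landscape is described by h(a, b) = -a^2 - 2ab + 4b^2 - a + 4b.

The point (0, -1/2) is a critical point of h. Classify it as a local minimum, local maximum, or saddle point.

The Hessian of h is constant: H = [[-2, -2], [-2, 8]].
det(H) = (-2)·8 − (-2)² = -20.
Since det(H) < 0, H is indefinite and the critical point is a saddle point.

saddle point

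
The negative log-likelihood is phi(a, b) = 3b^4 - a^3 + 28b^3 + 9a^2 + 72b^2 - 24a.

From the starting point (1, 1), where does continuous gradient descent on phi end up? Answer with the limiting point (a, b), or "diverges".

phi is separable, so gradient descent decouples: a follows -∂phi/∂a, b follows -∂phi/∂b.
∂phi/∂a = -3(a - 4)(a - 2); at a=1 this is -9, so a increases.
∂phi/∂b = 12b(b + 3)(b + 4); at b=1 this is 240, so b decreases.
a converges to its nearest critical value 2 (a local min of the a-part); b converges to 0. The iterate converges to (2, 0).

(2, 0)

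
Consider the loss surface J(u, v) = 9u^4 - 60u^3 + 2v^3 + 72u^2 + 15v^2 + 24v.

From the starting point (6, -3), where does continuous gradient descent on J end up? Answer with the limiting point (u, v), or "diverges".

J is separable, so gradient descent decouples: u follows -∂J/∂u, v follows -∂J/∂v.
∂J/∂u = 36u(u - 4)(u - 1); at u=6 this is 2160, so u decreases.
∂J/∂v = 6(v + 1)(v + 4); at v=-3 this is -12, so v increases.
u converges to its nearest critical value 4 (a local min of the u-part); v converges to -1. The iterate converges to (4, -1).

(4, -1)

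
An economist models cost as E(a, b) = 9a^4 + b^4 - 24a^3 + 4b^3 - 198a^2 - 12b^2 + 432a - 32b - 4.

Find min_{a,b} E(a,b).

-1769

E(a,b) separates as P(a) + Q(b) − 4, so its minimum is min P + min Q − 4.
P'(a) = 36(a - 4)(a - 1)(a + 3) vanishes at a ∈ {-3, 1, 4}; Q'(b) = 4(b - 2)(b + 1)(b + 4) vanishes at b ∈ {-4, -1, 2}.
Local minima of P (where P''>0): P(-3)=-1701, P(4)=-672. Local minima of Q: Q(-4)=-64, Q(2)=-64.
So the global minimum of E is P(-3) + Q(-4) − 4 = -1701 − 64 − 4 = -1769, attained at (-3, -4).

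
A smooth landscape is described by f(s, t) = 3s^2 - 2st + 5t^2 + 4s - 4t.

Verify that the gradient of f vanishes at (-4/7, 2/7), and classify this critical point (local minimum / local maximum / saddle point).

local minimum

∇f = (6s - 2t + 4, -2s + 10t - 4); substituting (-4/7, 2/7) gives ∇f = (0, 0), so (-4/7, 2/7) is indeed a critical point.
The Hessian of f is constant: H = [[6, -2], [-2, 10]].
det(H) = 6·10 − (-2)² = 56.
det(H) > 0 and tr(H) = 16 > 0, so H is positive definite and the point is a local minimum.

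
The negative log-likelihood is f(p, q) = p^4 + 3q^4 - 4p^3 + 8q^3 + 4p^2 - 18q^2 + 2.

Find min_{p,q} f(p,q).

-133

f(p,q) separates as A(p) + B(q) + 2, so its minimum is min A + min B + 2.
A'(p) = 4p(p - 2)(p - 1) vanishes at p ∈ {0, 1, 2}; B'(q) = 12q(q - 1)(q + 3) vanishes at q ∈ {-3, 0, 1}.
Local minima of A (where A''>0): A(0)=0, A(2)=0. Local minima of B: B(-3)=-135, B(1)=-7.
So the global minimum of f is A(0) + B(-3) + 2 = 0 − 135 + 2 = -133, attained at (0, -3).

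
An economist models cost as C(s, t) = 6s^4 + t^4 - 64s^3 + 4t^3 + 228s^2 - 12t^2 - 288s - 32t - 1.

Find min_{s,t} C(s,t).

C(s,t) separates as P(s) + Q(t) − 1, so its minimum is min P + min Q − 1.
P'(s) = 24(s - 4)(s - 3)(s - 1) vanishes at s ∈ {1, 3, 4}; Q'(t) = 4(t - 2)(t + 1)(t + 4) vanishes at t ∈ {-4, -1, 2}.
Local minima of P (where P''>0): P(1)=-118, P(4)=-64. Local minima of Q: Q(-4)=-64, Q(2)=-64.
So the global minimum of C is P(1) + Q(-4) − 1 = -118 − 64 − 1 = -183, attained at (1, -4).

-183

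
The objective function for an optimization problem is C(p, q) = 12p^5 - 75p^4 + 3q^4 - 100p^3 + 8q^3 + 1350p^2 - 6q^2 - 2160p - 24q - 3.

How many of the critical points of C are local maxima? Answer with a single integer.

2

C separates as a function of p plus a function of q, so ∇C=0 decouples.
∂C/∂p = 60(p - 4)(p - 3)(p - 1)(p + 3) = 0 at p ∈ {-3, 1, 3, 4}; ∂C/∂q = 12(q - 1)(q + 1)(q + 2) = 0 at q ∈ {-2, -1, 1}.
The Hessian is diagonal: diag(C_pp, C_qq). Second derivatives: C_pp(-3)=-10080, C_pp(1)=1440, C_pp(3)=-720, C_pp(4)=1260; C_qq(-2)=36, C_qq(-1)=-24, C_qq(1)=72.
Local maxima occur where both diagonal entries negative: (-3, -1), (3, -1). Count: 2.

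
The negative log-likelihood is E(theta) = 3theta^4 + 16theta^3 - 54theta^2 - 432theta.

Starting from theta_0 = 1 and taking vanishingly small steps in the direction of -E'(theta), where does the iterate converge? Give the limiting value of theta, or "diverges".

3

E'(theta) = 12(theta - 3)(theta + 3)(theta + 4), so E'(1) = -480.
Gradient descent moves in the -E' direction, i.e. theta is increasing.
The nearest critical point in that direction is theta = 3, where E'' = 504 > 0 (a local minimum). The iterate converges there.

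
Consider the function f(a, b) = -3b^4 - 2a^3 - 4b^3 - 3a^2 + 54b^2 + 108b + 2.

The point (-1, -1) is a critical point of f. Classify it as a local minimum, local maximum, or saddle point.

The mixed partial ∂²f/∂a∂b is 0, so the Hessian at any point is diag(f_aa, f_bb) = diag(-6(2a + 1), 12(-3b^2 - 2b + 9)).
At (-1, -1): H = diag(6, 96).
Both eigenvalues are positive, so H is positive definite: a local minimum.

local minimum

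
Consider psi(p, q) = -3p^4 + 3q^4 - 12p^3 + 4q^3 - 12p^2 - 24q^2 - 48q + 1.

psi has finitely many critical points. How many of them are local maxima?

2

psi separates as a function of p plus a function of q, so ∇psi=0 decouples.
∂psi/∂p = -12p(p + 1)(p + 2) = 0 at p ∈ {-2, -1, 0}; ∂psi/∂q = 12(q - 2)(q + 1)(q + 2) = 0 at q ∈ {-2, -1, 2}.
The Hessian is diagonal: diag(psi_pp, psi_qq). Second derivatives: psi_pp(-2)=-24, psi_pp(-1)=12, psi_pp(0)=-24; psi_qq(-2)=48, psi_qq(-1)=-36, psi_qq(2)=144.
Local maxima occur where both diagonal entries negative: (-2, -1), (0, -1). Count: 2.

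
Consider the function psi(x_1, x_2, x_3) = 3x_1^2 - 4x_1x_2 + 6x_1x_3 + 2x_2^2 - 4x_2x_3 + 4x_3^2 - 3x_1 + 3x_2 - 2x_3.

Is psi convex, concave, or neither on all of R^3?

psi is quadratic, so its Hessian is the constant matrix H = [[6, -4, 6], [-4, 4, -4], [6, -4, 8]].
Leading principal minors: 6, 8, 16.
All positive ⇒ H ≻ 0 ⇒ convex.

convex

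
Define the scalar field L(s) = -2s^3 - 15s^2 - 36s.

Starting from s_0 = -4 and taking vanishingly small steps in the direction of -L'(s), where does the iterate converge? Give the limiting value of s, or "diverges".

L'(s) = -6(s + 2)(s + 3), so L'(-4) = -12.
Gradient descent moves in the -L' direction, i.e. s is increasing.
The nearest critical point in that direction is s = -3, where L'' = 6 > 0 (a local minimum). The iterate converges there.

-3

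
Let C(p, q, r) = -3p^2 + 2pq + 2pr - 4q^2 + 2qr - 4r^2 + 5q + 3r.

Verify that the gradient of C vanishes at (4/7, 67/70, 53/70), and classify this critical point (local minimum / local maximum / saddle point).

∇C = (-6p + 2q + 2r, 2p - 8q + 2r + 5, 2p + 2q - 8r + 3); substituting (4/7, 67/70, 53/70) gives ∇C = (0, 0, 0), so (4/7, 67/70, 53/70) is indeed a critical point.
The Hessian is constant: H = [[-6, 2, 2], [2, -8, 2], [2, 2, -8]].
Leading principal minors: Δ₁ = -6, Δ₂ = 44, Δ₃ = -280.
The minors alternate sign starting negative (−, +, −), so H is negative definite: a local maximum.

local maximum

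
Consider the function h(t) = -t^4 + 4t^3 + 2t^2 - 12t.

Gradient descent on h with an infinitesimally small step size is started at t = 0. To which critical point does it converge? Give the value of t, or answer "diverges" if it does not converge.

1

h'(t) = -4(t - 3)(t - 1)(t + 1), so h'(0) = -12.
Gradient descent moves in the -h' direction, i.e. t is increasing.
The nearest critical point in that direction is t = 1, where h'' = 16 > 0 (a local minimum). The iterate converges there.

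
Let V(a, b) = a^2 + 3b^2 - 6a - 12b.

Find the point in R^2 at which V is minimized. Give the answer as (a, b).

V(a,b) separates as P(a) + Q(b), so its minimum is min P + min Q.
P'(a) = 2a - 6 vanishes at a ∈ {3}; Q'(b) = 6b - 12 vanishes at b ∈ {2}.
Local minima of P (where P''>0): P(3)=-9. Local minima of Q: Q(2)=-12.
So the global minimum of V is P(3) + Q(2) = -9 − 12 = -21, attained at (3, 2).

(3, 2)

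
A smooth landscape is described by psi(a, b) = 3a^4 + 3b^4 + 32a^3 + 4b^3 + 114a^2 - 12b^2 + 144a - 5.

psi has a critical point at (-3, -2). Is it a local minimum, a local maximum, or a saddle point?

saddle point

The mixed partial ∂²psi/∂a∂b is 0, so the Hessian at any point is diag(psi_aa, psi_bb) = diag(12(3a^2 + 16a + 19), 12(3b^2 + 2b - 2)).
At (-3, -2): H = diag(-24, 72).
The eigenvalues have opposite signs, so H is indefinite: a saddle point.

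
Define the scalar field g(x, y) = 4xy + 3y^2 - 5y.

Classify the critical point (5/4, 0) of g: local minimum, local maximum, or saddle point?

saddle point

The Hessian of g is constant: H = [[0, 4], [4, 6]].
det(H) = 0·6 − 4² = -16.
Since det(H) < 0, H is indefinite and the critical point is a saddle point.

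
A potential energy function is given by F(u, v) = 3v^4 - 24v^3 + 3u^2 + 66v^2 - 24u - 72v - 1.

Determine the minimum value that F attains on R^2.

-76

F(u,v) separates as P(u) + Q(v) − 1, so its minimum is min P + min Q − 1.
P'(u) = 6u - 24 vanishes at u ∈ {4}; Q'(v) = 12(v - 3)(v - 2)(v - 1) vanishes at v ∈ {1, 2, 3}.
Local minima of P (where P''>0): P(4)=-48. Local minima of Q: Q(1)=-27, Q(3)=-27.
So the global minimum of F is P(4) + Q(1) − 1 = -48 − 27 − 1 = -76, attained at (4, 1).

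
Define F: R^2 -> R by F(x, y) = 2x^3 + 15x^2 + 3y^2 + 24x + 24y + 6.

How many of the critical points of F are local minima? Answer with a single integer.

1

F separates as a function of x plus a function of y, so ∇F=0 decouples.
∂F/∂x = 6(x + 1)(x + 4) = 0 at x ∈ {-4, -1}; ∂F/∂y = 6(y + 4) = 0 at y ∈ {-4}.
The Hessian is diagonal: diag(F_xx, F_yy). Second derivatives: F_xx(-4)=-18, F_xx(-1)=18; F_yy(-4)=6.
Local minima occur where both diagonal entries positive: (-1, -4). Count: 1.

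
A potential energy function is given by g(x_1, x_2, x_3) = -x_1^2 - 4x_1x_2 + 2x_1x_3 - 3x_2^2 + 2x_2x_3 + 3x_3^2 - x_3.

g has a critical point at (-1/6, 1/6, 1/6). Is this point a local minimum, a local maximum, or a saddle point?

The Hessian is constant: H = [[-2, -4, 2], [-4, -6, 2], [2, 2, 6]].
Leading principal minors: Δ₁ = -2, Δ₂ = -4, Δ₃ = -24.
The minors fit neither the all-positive nor the alternating-sign pattern, so H is indefinite: a saddle point.

saddle point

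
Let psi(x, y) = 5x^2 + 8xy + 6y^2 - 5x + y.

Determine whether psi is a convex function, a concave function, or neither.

psi is quadratic, so its Hessian is the constant matrix H = [[10, 8], [8, 12]].
det(H) = 56, tr(H) = 22.
det(H) > 0 and tr(H) > 0, so H is positive definite everywhere: convex.

convex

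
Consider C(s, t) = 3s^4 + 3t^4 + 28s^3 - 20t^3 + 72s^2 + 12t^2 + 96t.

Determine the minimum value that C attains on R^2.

C(s,t) separates as P(s) + Q(t), so its minimum is min P + min Q.
P'(s) = 12s(s + 3)(s + 4) vanishes at s ∈ {-4, -3, 0}; Q'(t) = 12(t - 4)(t - 2)(t + 1) vanishes at t ∈ {-1, 2, 4}.
Local minima of P (where P''>0): P(-4)=128, P(0)=0. Local minima of Q: Q(-1)=-61, Q(4)=64.
So the global minimum of C is P(0) + Q(-1) = 0 − 61 = -61, attained at (0, -1).

-61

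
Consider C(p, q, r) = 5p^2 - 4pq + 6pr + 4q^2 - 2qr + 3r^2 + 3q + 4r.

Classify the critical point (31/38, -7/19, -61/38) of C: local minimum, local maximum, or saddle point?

local minimum

The Hessian is constant: H = [[10, -4, 6], [-4, 8, -2], [6, -2, 6]].
Leading principal minors: Δ₁ = 10, Δ₂ = 64, Δ₃ = 152.
All leading minors are positive, so H is positive definite: a local minimum.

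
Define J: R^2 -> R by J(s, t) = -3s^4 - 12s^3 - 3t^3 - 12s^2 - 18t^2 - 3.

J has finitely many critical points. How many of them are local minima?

1

J separates as a function of s plus a function of t, so ∇J=0 decouples.
∂J/∂s = -12s(s + 1)(s + 2) = 0 at s ∈ {-2, -1, 0}; ∂J/∂t = -9t(t + 4) = 0 at t ∈ {-4, 0}.
The Hessian is diagonal: diag(J_ss, J_tt). Second derivatives: J_ss(-2)=-24, J_ss(-1)=12, J_ss(0)=-24; J_tt(-4)=36, J_tt(0)=-36.
Local minima occur where both diagonal entries positive: (-1, -4). Count: 1.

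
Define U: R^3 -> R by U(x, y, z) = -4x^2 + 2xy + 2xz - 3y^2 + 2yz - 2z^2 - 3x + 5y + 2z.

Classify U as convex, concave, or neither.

concave

U is quadratic, so its Hessian is the constant matrix H = [[-8, 2, 2], [2, -6, 2], [2, 2, -4]].
Leading principal minors: -8, 44, -104.
Signs alternate −, +, − ⇒ H ≺ 0 ⇒ concave.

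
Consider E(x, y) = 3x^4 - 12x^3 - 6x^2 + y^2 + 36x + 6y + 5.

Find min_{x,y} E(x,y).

-31

E(x,y) separates as P(x) + Q(y) + 5, so its minimum is min P + min Q + 5.
P'(x) = 12(x - 3)(x - 1)(x + 1) vanishes at x ∈ {-1, 1, 3}; Q'(y) = 2y + 6 vanishes at y ∈ {-3}.
Local minima of P (where P''>0): P(-1)=-27, P(3)=-27. Local minima of Q: Q(-3)=-9.
So the global minimum of E is P(-1) + Q(-3) + 5 = -27 − 9 + 5 = -31, attained at (-1, -3).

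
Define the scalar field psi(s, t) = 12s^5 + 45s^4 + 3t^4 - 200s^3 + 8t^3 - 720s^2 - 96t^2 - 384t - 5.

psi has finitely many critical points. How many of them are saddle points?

6

psi separates as a function of s plus a function of t, so ∇psi=0 decouples.
∂psi/∂s = 60s(s - 3)(s + 2)(s + 4) = 0 at s ∈ {-4, -2, 0, 3}; ∂psi/∂t = 12(t - 4)(t + 2)(t + 4) = 0 at t ∈ {-4, -2, 4}.
The Hessian is diagonal: diag(psi_ss, psi_tt). Second derivatives: psi_ss(-4)=-3360, psi_ss(-2)=1200, psi_ss(0)=-1440, psi_ss(3)=6300; psi_tt(-4)=192, psi_tt(-2)=-144, psi_tt(4)=576.
Saddle points occur where the two diagonal entries have opposite signs: (-4, -4), (-4, 4), (-2, -2), (0, -4), (0, 4), (3, -2). Count: 6.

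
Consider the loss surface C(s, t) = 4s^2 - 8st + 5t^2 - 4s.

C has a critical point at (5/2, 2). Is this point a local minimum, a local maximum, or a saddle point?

The Hessian of C is constant: H = [[8, -8], [-8, 10]].
det(H) = 8·10 − (-8)² = 16.
det(H) > 0 and tr(H) = 18 > 0, so H is positive definite and the point is a local minimum.

local minimum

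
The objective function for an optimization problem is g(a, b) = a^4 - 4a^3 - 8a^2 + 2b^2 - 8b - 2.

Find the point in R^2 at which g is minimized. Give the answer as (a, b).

g(a,b) separates as P(a) + Q(b) − 2, so its minimum is min P + min Q − 2.
P'(a) = 4a(a - 4)(a + 1) vanishes at a ∈ {-1, 0, 4}; Q'(b) = 4b - 8 vanishes at b ∈ {2}.
Local minima of P (where P''>0): P(-1)=-3, P(4)=-128. Local minima of Q: Q(2)=-8.
So the global minimum of g is P(4) + Q(2) − 2 = -128 − 8 − 2 = -138, attained at (4, 2).

(4, 2)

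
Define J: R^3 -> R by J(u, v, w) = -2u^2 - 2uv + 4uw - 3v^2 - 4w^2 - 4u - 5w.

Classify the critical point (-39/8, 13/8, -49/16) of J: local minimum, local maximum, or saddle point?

The Hessian is constant: H = [[-4, -2, 4], [-2, -6, 0], [4, 0, -8]].
Leading principal minors: Δ₁ = -4, Δ₂ = 20, Δ₃ = -64.
The minors alternate sign starting negative (−, +, −), so H is negative definite: a local maximum.

local maximum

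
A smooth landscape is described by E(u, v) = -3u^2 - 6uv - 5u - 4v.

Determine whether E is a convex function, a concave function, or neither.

E is quadratic, so its Hessian is the constant matrix H = [[-6, -6], [-6, 0]].
det(H) = -36, tr(H) = -6.
det(H) < 0, so H is indefinite: neither convex nor concave.

neither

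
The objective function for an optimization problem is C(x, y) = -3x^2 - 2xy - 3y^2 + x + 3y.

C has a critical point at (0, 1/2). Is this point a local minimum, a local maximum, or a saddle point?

The Hessian of C is constant: H = [[-6, -2], [-2, -6]].
det(H) = (-6)·(-6) − (-2)² = 32.
det(H) > 0 and tr(H) = -12 < 0, so H is negative definite and the point is a local maximum.

local maximum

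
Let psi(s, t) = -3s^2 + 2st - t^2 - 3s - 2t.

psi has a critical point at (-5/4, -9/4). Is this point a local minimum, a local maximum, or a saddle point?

local maximum

The Hessian of psi is constant: H = [[-6, 2], [2, -2]].
det(H) = (-6)·(-2) − 2² = 8.
det(H) > 0 and tr(H) = -8 < 0, so H is negative definite and the point is a local maximum.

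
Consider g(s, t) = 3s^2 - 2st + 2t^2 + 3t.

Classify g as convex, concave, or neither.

convex

g is quadratic, so its Hessian is the constant matrix H = [[6, -2], [-2, 4]].
det(H) = 20, tr(H) = 10.
det(H) > 0 and tr(H) > 0, so H is positive definite everywhere: convex.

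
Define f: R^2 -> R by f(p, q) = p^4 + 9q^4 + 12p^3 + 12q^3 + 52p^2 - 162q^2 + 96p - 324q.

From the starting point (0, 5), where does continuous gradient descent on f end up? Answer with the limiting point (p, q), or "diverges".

(-2, 3)

f is separable, so gradient descent decouples: p follows -∂f/∂p, q follows -∂f/∂q.
∂f/∂p = 4(p + 2)(p + 3)(p + 4); at p=0 this is 96, so p decreases.
∂f/∂q = 36(q - 3)(q + 1)(q + 3); at q=5 this is 3456, so q decreases.
p converges to its nearest critical value -2 (a local min of the p-part); q converges to 3. The iterate converges to (-2, 3).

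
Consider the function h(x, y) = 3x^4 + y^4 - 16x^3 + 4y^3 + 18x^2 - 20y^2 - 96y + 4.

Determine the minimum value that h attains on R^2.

h(x,y) separates as P(x) + Q(y) + 4, so its minimum is min P + min Q + 4.
P'(x) = 12x(x - 3)(x - 1) vanishes at x ∈ {0, 1, 3}; Q'(y) = 4(y - 3)(y + 2)(y + 4) vanishes at y ∈ {-4, -2, 3}.
Local minima of P (where P''>0): P(0)=0, P(3)=-27. Local minima of Q: Q(-4)=64, Q(3)=-279.
So the global minimum of h is P(3) + Q(3) + 4 = -27 − 279 + 4 = -302, attained at (3, 3).

-302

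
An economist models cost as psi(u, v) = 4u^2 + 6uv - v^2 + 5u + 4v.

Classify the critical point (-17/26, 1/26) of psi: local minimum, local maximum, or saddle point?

The Hessian of psi is constant: H = [[8, 6], [6, -2]].
det(H) = 8·(-2) − 6² = -52.
Since det(H) < 0, H is indefinite and the critical point is a saddle point.

saddle point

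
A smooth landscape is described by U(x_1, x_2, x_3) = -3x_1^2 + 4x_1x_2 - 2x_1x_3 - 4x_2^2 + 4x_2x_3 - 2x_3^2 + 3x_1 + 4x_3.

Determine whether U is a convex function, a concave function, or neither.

concave

U is quadratic, so its Hessian is the constant matrix H = [[-6, 4, -2], [4, -8, 4], [-2, 4, -4]].
Leading principal minors: -6, 32, -64.
Signs alternate −, +, − ⇒ H ≺ 0 ⇒ concave.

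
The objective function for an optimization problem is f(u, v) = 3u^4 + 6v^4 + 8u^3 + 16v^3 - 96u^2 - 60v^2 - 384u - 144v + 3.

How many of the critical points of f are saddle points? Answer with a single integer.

4

f separates as a function of u plus a function of v, so ∇f=0 decouples.
∂f/∂u = 12(u - 4)(u + 2)(u + 4) = 0 at u ∈ {-4, -2, 4}; ∂f/∂v = 24(v - 2)(v + 1)(v + 3) = 0 at v ∈ {-3, -1, 2}.
The Hessian is diagonal: diag(f_uu, f_vv). Second derivatives: f_uu(-4)=192, f_uu(-2)=-144, f_uu(4)=576; f_vv(-3)=240, f_vv(-1)=-144, f_vv(2)=360.
Saddle points occur where the two diagonal entries have opposite signs: (-4, -1), (-2, -3), (-2, 2), (4, -1). Count: 4.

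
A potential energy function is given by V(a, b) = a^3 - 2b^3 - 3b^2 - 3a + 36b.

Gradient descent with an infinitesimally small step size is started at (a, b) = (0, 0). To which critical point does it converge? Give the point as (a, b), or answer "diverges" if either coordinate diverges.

V is separable, so gradient descent decouples: a follows -∂V/∂a, b follows -∂V/∂b.
∂V/∂a = 3(a - 1)(a + 1); at a=0 this is -3, so a increases.
∂V/∂b = -6(b - 2)(b + 3); at b=0 this is 36, so b decreases.
a converges to its nearest critical value 1 (a local min of the a-part); b converges to -3. The iterate converges to (1, -3).

(1, -3)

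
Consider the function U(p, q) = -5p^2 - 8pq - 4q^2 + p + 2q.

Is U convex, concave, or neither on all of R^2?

U is quadratic, so its Hessian is the constant matrix H = [[-10, -8], [-8, -8]].
det(H) = 16, tr(H) = -18.
det(H) > 0 and tr(H) < 0, so H is negative definite everywhere: concave.

concave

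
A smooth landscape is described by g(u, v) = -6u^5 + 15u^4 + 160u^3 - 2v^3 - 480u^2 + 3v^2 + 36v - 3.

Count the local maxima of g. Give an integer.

2

g separates as a function of u plus a function of v, so ∇g=0 decouples.
∂g/∂u = -30u(u - 4)(u - 2)(u + 4) = 0 at u ∈ {-4, 0, 2, 4}; ∂g/∂v = -6(v - 3)(v + 2) = 0 at v ∈ {-2, 3}.
The Hessian is diagonal: diag(g_uu, g_vv). Second derivatives: g_uu(-4)=5760, g_uu(0)=-960, g_uu(2)=720, g_uu(4)=-1920; g_vv(-2)=30, g_vv(3)=-30.
Local maxima occur where both diagonal entries negative: (0, 3), (4, 3). Count: 2.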